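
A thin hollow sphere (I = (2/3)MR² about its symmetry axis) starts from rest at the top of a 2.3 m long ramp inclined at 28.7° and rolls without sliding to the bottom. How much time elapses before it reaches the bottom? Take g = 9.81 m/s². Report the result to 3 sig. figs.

The moment of inertia is (2/3)MR², giving k ≡ I/(MR²) = 2/3.
Along the incline Mg sinθ − f = Ma, and torque about the center fR = Iα = kMR²(a/R) gives f = kMa.
Hence a = g sinθ/(1+k) = 9.81×sin28.7°/1.667 = 2.827 m/s².
With constant a from rest, t = √(2L/a) = √(2·2.3/2.827) ≈ 1.28 s.

t ≈ 1.28 s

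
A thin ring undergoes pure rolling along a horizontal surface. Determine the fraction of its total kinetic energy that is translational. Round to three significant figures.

The moment of inertia is MR², giving k ≡ I/(MR²) = 1.
With ω = v/R, KE_trans = ½Mv² and KE_rot = ½Iω² = ½kMv², so KE_total = ½(1+k)Mv².
The translational fraction is therefore 1/(1+k) = 1/2 ≈ 0.500.

fraction ≈ 0.500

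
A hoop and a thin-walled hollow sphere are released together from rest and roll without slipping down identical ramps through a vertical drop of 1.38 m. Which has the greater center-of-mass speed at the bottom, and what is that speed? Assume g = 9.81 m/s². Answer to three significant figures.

the thin-walled hollow sphere, at v ≈ 4.03 m/s

For rolling without slipping, Mgh = ½(1+k)Mv² where k = I/(MR²), so v = √(2gh/(1+k)).
Hoop: k = 1, giving v = √(2×9.81×1.38/2) = 3.679 m/s.
Thin-walled hollow sphere: k = 2/3, giving v = √(2×9.81×1.38/1.667) = 4.031 m/s.
The smaller k wins: the thin-walled hollow sphere, at ≈ 4.03 m/s.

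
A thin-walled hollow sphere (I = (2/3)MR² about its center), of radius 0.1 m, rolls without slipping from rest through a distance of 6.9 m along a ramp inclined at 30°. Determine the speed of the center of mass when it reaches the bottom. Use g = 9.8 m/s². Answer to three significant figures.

Here I = (2/3)MR², so the shape factor k = I/(MR²) = 2/3.
Rolling without slipping gives ω = v/R, so the total kinetic energy is ½Mv² + ½Iω² = ½(1+k)Mv² = (5/6)Mv².
The vertical drop is h = L sinθ = 6.9 × sin30° = 3.45 m.
Setting Mgh = (5/6)Mv² gives v = √(2gh/(1+k)) = √(2·9.8·3.45/1.667) ≈ 6.37 m/s.

v ≈ 6.37 m/s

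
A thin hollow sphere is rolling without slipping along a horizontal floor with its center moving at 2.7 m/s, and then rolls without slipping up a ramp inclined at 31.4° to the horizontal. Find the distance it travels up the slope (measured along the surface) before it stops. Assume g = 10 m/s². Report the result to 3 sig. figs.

d ≈ 1.17 m

Here I = (2/3)MR², so the shape factor k = I/(MR²) = 2/3.
Pure rolling means v = ωR; then KE = ½Mv² + ½I(v/R)² = ½(1+k)Mv² = (5/6)Mv².
Setting this equal to Mgh gives the vertical rise h = (1+k)v₀²/(2g) = 1.667×2.7²/(2×10) = 0.6075 m.
Along the incline, d = h/sinθ = 0.6075/sin31.4° ≈ 1.17 m.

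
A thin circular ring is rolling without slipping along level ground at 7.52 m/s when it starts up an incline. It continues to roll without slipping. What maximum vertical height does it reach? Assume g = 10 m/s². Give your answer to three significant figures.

h ≈ 5.66 m

With I = MR², the ratio k = I/(MR²) is 1.
The rolling condition ω = v/R makes the rotational term ½I(v/R)² = ½kMv², so KE_total = ½(1+k)Mv² = Mv².
At the top the kinetic energy is zero, so Mv₀² = Mgh.
Thus h = (1+k)v₀²/(2g) = 2 × 7.52² / (2 × 10) ≈ 5.66 m.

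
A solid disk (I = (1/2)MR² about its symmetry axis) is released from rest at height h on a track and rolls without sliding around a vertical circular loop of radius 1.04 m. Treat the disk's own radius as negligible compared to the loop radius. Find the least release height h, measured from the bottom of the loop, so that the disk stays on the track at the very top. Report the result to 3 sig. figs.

h_min ≈ 2.86 m

The moment of inertia is (1/2)MR², giving k ≡ I/(MR²) = 0.5.
At the top of the loop, the minimum-contact condition is Mg = Mv_top²/r, so v_top² = gr.
With ω = v/R, the kinetic energy at speed v is ½(1+k)Mv² = (3/4)Mv².
Energy conservation from release (height h) to the top (height 2r): Mgh = Mg(2r) + (3/4)M·gr.
Thus h_min = 2r + (1+k)r/2 = r(2 + 1.5/2) = 1.04 × 2.75 ≈ 2.86 m.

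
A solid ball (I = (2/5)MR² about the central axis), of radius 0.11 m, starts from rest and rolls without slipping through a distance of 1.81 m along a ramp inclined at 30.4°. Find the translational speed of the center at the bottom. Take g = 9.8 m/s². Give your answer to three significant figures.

v ≈ 3.58 m/s

Here I = (2/5)MR², so the shape factor k = I/(MR²) = 0.4.
Rolling without slipping gives ω = v/R, so the total kinetic energy is ½Mv² + ½Iω² = ½(1+k)Mv² = (7/10)Mv².
The vertical drop is h = L sinθ = 1.81 × sin30.4° = 0.9159 m.
Energy conservation: Mgh = (7/10)Mv², so v = √(2gh/(1+k)) = √(2 × 9.8 × 0.9159 / 1.4) ≈ 3.58 m/s.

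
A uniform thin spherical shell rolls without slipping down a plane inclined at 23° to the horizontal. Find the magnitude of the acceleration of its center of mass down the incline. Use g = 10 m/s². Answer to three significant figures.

a ≈ 2.34 m/s²

The moment of inertia is (2/3)MR², giving k ≡ I/(MR²) = 2/3.
Newton's second law down the slope: Mg sinθ − f = Ma. The torque equation fR = Iα (with α = a/R) gives f = kMa.
Eliminating f: Mg sinθ = (1+k)Ma, so a = g sinθ/(1+k) = 10 × sin23° / 1.667 ≈ 2.34 m/s².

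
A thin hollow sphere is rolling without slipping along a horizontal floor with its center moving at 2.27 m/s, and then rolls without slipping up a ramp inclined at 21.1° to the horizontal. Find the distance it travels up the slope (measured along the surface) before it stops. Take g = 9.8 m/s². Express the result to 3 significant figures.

With I = (2/3)MR², the ratio k = I/(MR²) is 2/3.
The rolling condition ω = v/R makes the rotational term ½I(v/R)² = ½kMv², so KE_total = ½(1+k)Mv² = (5/6)Mv².
Setting this equal to Mgh gives the vertical rise h = (1+k)v₀²/(2g) = 1.667×2.27²/(2×9.8) = 0.4382 m.
The distance along the slope is d = h/sinθ = 0.4382/sin21.1° ≈ 1.22 m.

d ≈ 1.22 m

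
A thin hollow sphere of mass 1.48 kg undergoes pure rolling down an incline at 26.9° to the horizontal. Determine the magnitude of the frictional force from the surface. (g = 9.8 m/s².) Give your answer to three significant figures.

The moment of inertia is (2/3)MR², giving k ≡ I/(MR²) = 2/3.
Newton's second law down the slope: Mg sinθ − f = Ma. The torque equation fR = Iα (with α = a/R) gives f = kMa.
Combining, a = g sinθ/(1+k) and f = kMa = kMg sinθ/(1+k).
f = (2/3) × 1.48 × 9.8 × sin26.9° / 1.667 ≈ 2.62 N.

f ≈ 2.62 N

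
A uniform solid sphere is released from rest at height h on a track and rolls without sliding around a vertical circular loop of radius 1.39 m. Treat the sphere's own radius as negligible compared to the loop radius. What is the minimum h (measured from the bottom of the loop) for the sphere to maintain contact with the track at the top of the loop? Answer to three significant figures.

h_min ≈ 3.75 m

For this body I = (2/5)MR², i.e. k = I/(MR²) = 0.4.
At the top, contact is just lost when gravity alone supplies the centripetal force: Mg = Mv_top²/r, i.e. v_top² = gr.
With ω = v/R, the kinetic energy at speed v is ½(1+k)Mv² = (7/10)Mv².
Energy conservation from release (height h) to the top (height 2r): Mgh = Mg(2r) + (7/10)M·gr.
Thus h_min = 2r + (1+k)r/2 = r(2 + 1.4/2) = 1.39 × 2.7 ≈ 3.75 m.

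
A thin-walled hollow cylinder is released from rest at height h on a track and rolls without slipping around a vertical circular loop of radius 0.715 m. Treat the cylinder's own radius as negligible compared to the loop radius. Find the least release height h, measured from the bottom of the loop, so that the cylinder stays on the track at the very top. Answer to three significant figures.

With I = MR², the ratio k = I/(MR²) is 1.
At the top, contact is just lost when gravity alone supplies the centripetal force: Mg = Mv_top²/r, i.e. v_top² = gr.
With ω = v/R, the kinetic energy at speed v is ½(1+k)Mv² = Mv².
Energy conservation from release (height h) to the top (height 2r): Mgh = Mg(2r) + M·gr.
Thus h_min = 2r + (1+k)r/2 = r(2 + 2/2) = 0.715 × 3 ≈ 2.15 m.

h_min ≈ 2.15 m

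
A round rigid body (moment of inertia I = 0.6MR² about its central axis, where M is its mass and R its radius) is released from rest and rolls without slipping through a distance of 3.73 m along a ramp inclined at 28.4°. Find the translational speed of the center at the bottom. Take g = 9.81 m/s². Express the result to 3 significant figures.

With I = 0.6MR², the ratio k = I/(MR²) is 0.6.
Pure rolling means v = ωR; then KE = ½Mv² + ½I(v/R)² = ½(1+k)Mv² = (4/5)Mv².
The vertical drop is h = L sinθ = 3.73 × sin28.4° = 1.774 m.
Energy conservation: Mgh = (4/5)Mv², so v = √(2gh/(1+k)) = √(2 × 9.81 × 1.774 / 1.6) ≈ 4.66 m/s.

v ≈ 4.66 m/s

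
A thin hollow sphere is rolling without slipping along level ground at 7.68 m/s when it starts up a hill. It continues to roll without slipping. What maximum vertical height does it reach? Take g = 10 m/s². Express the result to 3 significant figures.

h ≈ 4.92 m

With I = (2/3)MR², the ratio k = I/(MR²) is 2/3.
Rolling without slipping gives ω = v/R, so the total kinetic energy is ½Mv² + ½Iω² = ½(1+k)Mv² = (5/6)Mv².
At the top the kinetic energy is zero, so (5/6)Mv₀² = Mgh.
Thus h = (1+k)v₀²/(2g) = 1.667 × 7.68² / (2 × 10) ≈ 4.92 m.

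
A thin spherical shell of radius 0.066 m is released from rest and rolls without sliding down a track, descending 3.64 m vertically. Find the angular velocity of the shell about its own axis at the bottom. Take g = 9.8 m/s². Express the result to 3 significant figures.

ω ≈ 99.1 rad/s

For this body I = (2/3)MR², i.e. k = I/(MR²) = 2/3.
Rolling without slipping gives ω = v/R, so the total kinetic energy is ½Mv² + ½Iω² = ½(1+k)Mv² = (5/6)Mv².
Energy conservation Mgh = ½(1+k)Mv² gives v = √(2gh/(1+k)) = √(2 × 9.8 × 3.64 / 1.667) = 6.543 m/s.
Then ω = v/R = 6.543 / 0.066 ≈ 99.1 rad/s.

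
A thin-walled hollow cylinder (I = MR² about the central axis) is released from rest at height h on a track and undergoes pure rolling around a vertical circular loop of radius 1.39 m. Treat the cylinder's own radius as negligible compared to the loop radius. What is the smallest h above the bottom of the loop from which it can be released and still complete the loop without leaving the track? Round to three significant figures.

The moment of inertia is MR², giving k ≡ I/(MR²) = 1.
At the top, contact is just lost when gravity alone supplies the centripetal force: Mg = Mv_top²/r, i.e. v_top² = gr.
With ω = v/R, the kinetic energy at speed v is ½(1+k)Mv² = Mv².
Energy conservation from release (height h) to the top (height 2r): Mgh = Mg(2r) + M·gr.
Thus h_min = 2r + (1+k)r/2 = r(2 + 2/2) = 1.39 × 3 ≈ 4.17 m.

h_min ≈ 4.17 m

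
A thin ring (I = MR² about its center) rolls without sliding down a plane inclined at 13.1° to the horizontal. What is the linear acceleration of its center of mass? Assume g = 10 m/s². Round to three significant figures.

For this body I = MR², i.e. k = I/(MR²) = 1.
Along the incline Mg sinθ − f = Ma, and torque about the center fR = Iα = kMR²(a/R) gives f = kMa.
Eliminating f: Mg sinθ = (1+k)Ma, so a = g sinθ/(1+k) = 10 × sin13.1° / 2 ≈ 1.13 m/s².

a ≈ 1.13 m/s²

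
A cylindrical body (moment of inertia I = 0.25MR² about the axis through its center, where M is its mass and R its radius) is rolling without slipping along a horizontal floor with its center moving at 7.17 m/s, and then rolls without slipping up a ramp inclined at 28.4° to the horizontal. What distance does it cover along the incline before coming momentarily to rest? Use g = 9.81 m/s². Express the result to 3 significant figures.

d ≈ 6.89 m

The moment of inertia is 0.25MR², giving k ≡ I/(MR²) = 0.25.
The rolling condition ω = v/R makes the rotational term ½I(v/R)² = ½kMv², so KE_total = ½(1+k)Mv² = (5/8)Mv².
Setting this equal to Mgh gives the vertical rise h = (1+k)v₀²/(2g) = 1.25×7.17²/(2×9.81) = 3.275 m.
The distance along the slope is d = h/sinθ = 3.275/sin28.4° ≈ 6.89 m.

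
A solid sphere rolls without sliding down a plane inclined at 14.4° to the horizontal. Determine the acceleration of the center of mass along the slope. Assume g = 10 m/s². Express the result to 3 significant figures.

For this body I = (2/5)MR², i.e. k = I/(MR²) = 0.4.
Newton's second law down the slope: Mg sinθ − f = Ma. The torque equation fR = Iα (with α = a/R) gives f = kMa.
Eliminating f: Mg sinθ = (1+k)Ma, so a = g sinθ/(1+k) = 10 × sin14.4° / 1.4 ≈ 1.78 m/s².

a ≈ 1.78 m/s²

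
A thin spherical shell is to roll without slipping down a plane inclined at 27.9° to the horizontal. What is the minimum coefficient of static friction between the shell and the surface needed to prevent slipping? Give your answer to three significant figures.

For this body I = (2/3)MR², i.e. k = I/(MR²) = 2/3.
Along the incline Mg sinθ − f = Ma, and torque about the center fR = Iα = kMR²(a/R) gives f = kMa.
These give a = g sinθ/(1+k) and the required friction f = kMg sinθ/(1+k).
The normal force is N = Mg cosθ, so μ_min = f/N = k tanθ/(1+k).
μ_min = (2/3) × tan27.9° / 1.667 ≈ 0.212.

μ_min ≈ 0.212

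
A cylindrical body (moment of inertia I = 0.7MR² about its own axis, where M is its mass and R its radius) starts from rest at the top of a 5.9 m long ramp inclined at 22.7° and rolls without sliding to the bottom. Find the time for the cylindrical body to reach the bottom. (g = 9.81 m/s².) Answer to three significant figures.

The moment of inertia is 0.7MR², giving k ≡ I/(MR²) = 0.7.
Newton's second law down the slope: Mg sinθ − f = Ma. The torque equation fR = Iα (with α = a/R) gives f = kMa.
Hence a = g sinθ/(1+k) = 9.81×sin22.7°/1.7 = 2.227 m/s².
With constant a from rest, t = √(2L/a) = √(2·5.9/2.227) ≈ 2.30 s.

t ≈ 2.30 s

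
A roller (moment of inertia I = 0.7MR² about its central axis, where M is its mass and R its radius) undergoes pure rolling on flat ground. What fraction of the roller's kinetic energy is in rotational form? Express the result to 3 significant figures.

With I = 0.7MR², the ratio k = I/(MR²) is 0.7.
With ω = v/R, KE_trans = ½Mv² and KE_rot = ½Iω² = ½kMv², so KE_total = ½(1+k)Mv².
The rotational fraction is therefore k/(1+k) = 0.7/1.7 ≈ 0.412.

fraction ≈ 0.412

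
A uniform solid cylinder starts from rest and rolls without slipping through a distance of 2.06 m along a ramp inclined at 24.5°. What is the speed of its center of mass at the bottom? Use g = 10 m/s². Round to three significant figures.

v ≈ 3.37 m/s

The moment of inertia is (1/2)MR², giving k ≡ I/(MR²) = 0.5.
Since it rolls without slipping, ω = v/R and KE = ½Mv² + ½Iω² = ½(1+k)Mv² = (3/4)Mv².
The vertical drop is h = L sinθ = 2.06 × sin24.5° = 0.8543 m.
Energy conservation: Mgh = (3/4)Mv², so v = √(2gh/(1+k)) = √(2 × 10 × 0.8543 / 1.5) ≈ 3.37 m/s.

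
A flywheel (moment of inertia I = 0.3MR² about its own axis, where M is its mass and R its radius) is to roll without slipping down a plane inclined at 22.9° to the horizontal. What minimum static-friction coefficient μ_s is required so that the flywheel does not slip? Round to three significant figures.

Here I = 0.3MR², so the shape factor k = I/(MR²) = 0.3.
Along the incline Mg sinθ − f = Ma, and torque about the center fR = Iα = kMR²(a/R) gives f = kMa.
These give a = g sinθ/(1+k) and the required friction f = kMg sinθ/(1+k).
The normal force is N = Mg cosθ, so μ_min = f/N = k tanθ/(1+k).
μ_min = 0.3 × tan22.9° / 1.3 ≈ 0.0975.

μ_min ≈ 0.0975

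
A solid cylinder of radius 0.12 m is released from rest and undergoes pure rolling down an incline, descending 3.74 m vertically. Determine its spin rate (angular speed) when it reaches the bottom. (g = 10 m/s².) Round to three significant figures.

For this body I = (1/2)MR², i.e. k = I/(MR²) = 0.5.
The rolling condition ω = v/R makes the rotational term ½I(v/R)² = ½kMv², so KE_total = ½(1+k)Mv² = (3/4)Mv².
Energy conservation Mgh = ½(1+k)Mv² gives v = √(2gh/(1+k)) = √(2 × 10 × 3.74 / 1.5) = 7.062 m/s.
The angular speed follows from ω = v/R = 7.062/0.12 ≈ 58.8 rad/s.

ω ≈ 58.8 rad/s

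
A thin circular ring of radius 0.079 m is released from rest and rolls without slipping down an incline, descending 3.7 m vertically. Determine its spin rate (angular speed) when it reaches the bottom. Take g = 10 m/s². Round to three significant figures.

The moment of inertia is MR², giving k ≡ I/(MR²) = 1.
Rolling without slipping gives ω = v/R, so the total kinetic energy is ½Mv² + ½Iω² = ½(1+k)Mv² = Mv².
Energy conservation Mgh = ½(1+k)Mv² gives v = √(2gh/(1+k)) = √(2 × 10 × 3.7 / 2) = 6.083 m/s.
Then ω = v/R = 6.083 / 0.079 ≈ 77.0 rad/s.

ω ≈ 77.0 rad/s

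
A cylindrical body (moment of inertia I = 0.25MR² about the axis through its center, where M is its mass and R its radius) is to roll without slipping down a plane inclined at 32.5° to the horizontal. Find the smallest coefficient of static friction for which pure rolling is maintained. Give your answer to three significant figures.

Here I = 0.25MR², so the shape factor k = I/(MR²) = 0.25.
Translational: Mg sinθ − f = Ma. Rotational about the CM: fR = Iα = kMRa, so f = kMa.
These give a = g sinθ/(1+k) and the required friction f = kMg sinθ/(1+k).
With N = Mg cosθ, the no-slip condition f ≤ μN gives μ_min = f/N = k tanθ/(1+k).
μ_min = 0.25 × tan32.5° / 1.25 ≈ 0.127.

μ_min ≈ 0.127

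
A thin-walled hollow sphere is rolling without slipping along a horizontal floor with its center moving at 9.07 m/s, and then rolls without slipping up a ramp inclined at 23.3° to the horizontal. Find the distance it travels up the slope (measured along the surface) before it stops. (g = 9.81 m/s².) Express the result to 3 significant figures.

d ≈ 17.7 m

For this body I = (2/3)MR², i.e. k = I/(MR²) = 2/3.
Pure rolling means v = ωR; then KE = ½Mv² + ½I(v/R)² = ½(1+k)Mv² = (5/6)Mv².
Setting this equal to Mgh gives the vertical rise h = (1+k)v₀²/(2g) = 1.667×9.07²/(2×9.81) = 6.988 m.
Along the incline, d = h/sinθ = 6.988/sin23.3° ≈ 17.7 m.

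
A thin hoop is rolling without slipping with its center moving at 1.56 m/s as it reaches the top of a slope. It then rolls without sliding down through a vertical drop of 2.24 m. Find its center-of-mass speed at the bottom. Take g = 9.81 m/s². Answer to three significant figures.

Here I = MR², so the shape factor k = I/(MR²) = 1.
Pure rolling means v = ωR; then KE = ½Mv² + ½I(v/R)² = ½(1+k)Mv² = Mv².
Conserving energy between top and bottom: Mv² = Mv₀² + Mgh, hence v² = v₀² + 2gh/(1+k).
v = √(1.56² + 2×9.81×2.24/2) = √24.41 ≈ 4.94 m/s.

v ≈ 4.94 m/s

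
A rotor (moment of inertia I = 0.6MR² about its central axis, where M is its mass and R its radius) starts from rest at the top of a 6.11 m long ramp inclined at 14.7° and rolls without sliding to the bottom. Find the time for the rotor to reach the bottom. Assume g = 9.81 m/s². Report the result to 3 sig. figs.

The moment of inertia is 0.6MR², giving k ≡ I/(MR²) = 0.6.
Translational: Mg sinθ − f = Ma. Rotational about the CM: fR = Iα = kMRa, so f = kMa.
Hence a = g sinθ/(1+k) = 9.81×sin14.7°/1.6 = 1.556 m/s².
Starting from rest, L = ½at², so t = √(2L/a) = √(2×6.11/1.556) ≈ 2.80 s.

t ≈ 2.80 s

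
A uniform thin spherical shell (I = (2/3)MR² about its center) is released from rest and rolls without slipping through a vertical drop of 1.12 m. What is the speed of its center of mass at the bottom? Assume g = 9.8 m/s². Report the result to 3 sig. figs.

For this body I = (2/3)MR², i.e. k = I/(MR²) = 2/3.
Since it rolls without slipping, ω = v/R and KE = ½Mv² + ½Iω² = ½(1+k)Mv² = (5/6)Mv².
Setting Mgh = (5/6)Mv² gives v = √(2gh/(1+k)) = √(2·9.8·1.12/1.667) ≈ 3.63 m/s.

v ≈ 3.63 m/s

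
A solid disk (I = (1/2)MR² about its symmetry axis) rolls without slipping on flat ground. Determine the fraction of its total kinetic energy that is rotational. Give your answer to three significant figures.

fraction ≈ 0.333

Here I = (1/2)MR², so the shape factor k = I/(MR²) = 0.5.
With ω = v/R, KE_trans = ½Mv² and KE_rot = ½Iω² = ½kMv², so KE_total = ½(1+k)Mv².
The rotational fraction is therefore k/(1+k) = 0.5/1.5 ≈ 0.333.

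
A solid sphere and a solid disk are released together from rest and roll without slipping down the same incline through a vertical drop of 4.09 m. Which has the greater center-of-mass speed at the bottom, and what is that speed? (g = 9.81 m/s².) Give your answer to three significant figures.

For rolling without slipping, Mgh = ½(1+k)Mv² where k = I/(MR²), so v = √(2gh/(1+k)).
Solid sphere: k = 0.4, giving v = √(2×9.81×4.09/1.4) = 7.571 m/s.
Solid disk: k = 0.5, giving v = √(2×9.81×4.09/1.5) = 7.314 m/s.
The smaller k wins: the solid sphere, at ≈ 7.57 m/s.

the solid sphere, at v ≈ 7.57 m/s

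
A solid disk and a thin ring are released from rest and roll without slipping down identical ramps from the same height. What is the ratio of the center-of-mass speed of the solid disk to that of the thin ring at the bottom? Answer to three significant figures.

Each satisfies Mgh = ½(1+k)Mv² with k = I/(MR²), so v ∝ 1/√(1+k).
For the solid disk k = 0.5; for the thin ring k = 1.
v₁/v₂ = √((1+k₂)/(1+k₁)) = √(2/1.5) ≈ 1.15.

v_ratio ≈ 1.15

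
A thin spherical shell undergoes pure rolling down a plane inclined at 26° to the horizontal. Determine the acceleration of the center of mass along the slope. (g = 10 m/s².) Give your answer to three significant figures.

a ≈ 2.63 m/s²

With I = (2/3)MR², the ratio k = I/(MR²) is 2/3.
Newton's second law down the slope: Mg sinθ − f = Ma. The torque equation fR = Iα (with α = a/R) gives f = kMa.
Eliminating f: Mg sinθ = (1+k)Ma, so a = g sinθ/(1+k) = 10 × sin26° / 1.667 ≈ 2.63 m/s².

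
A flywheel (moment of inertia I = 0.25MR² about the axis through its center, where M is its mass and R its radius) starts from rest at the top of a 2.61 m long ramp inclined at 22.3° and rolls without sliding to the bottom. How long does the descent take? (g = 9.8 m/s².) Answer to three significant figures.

t ≈ 1.32 s

For this body I = 0.25MR², i.e. k = I/(MR²) = 0.25.
Translational: Mg sinθ − f = Ma. Rotational about the CM: fR = Iα = kMRa, so f = kMa.
Hence a = g sinθ/(1+k) = 9.8×sin22.3°/1.25 = 2.975 m/s².
Starting from rest, L = ½at², so t = √(2L/a) = √(2×2.61/2.975) ≈ 1.32 s.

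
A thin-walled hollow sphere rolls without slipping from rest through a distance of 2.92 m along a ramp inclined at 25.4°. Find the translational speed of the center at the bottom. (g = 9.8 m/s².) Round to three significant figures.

v ≈ 3.84 m/s

The moment of inertia is (2/3)MR², giving k ≡ I/(MR²) = 2/3.
Rolling without slipping gives ω = v/R, so the total kinetic energy is ½Mv² + ½Iω² = ½(1+k)Mv² = (5/6)Mv².
The vertical drop is h = L sinθ = 2.92 × sin25.4° = 1.252 m.
Setting Mgh = (5/6)Mv² gives v = √(2gh/(1+k)) = √(2·9.8·1.252/1.667) ≈ 3.84 m/s.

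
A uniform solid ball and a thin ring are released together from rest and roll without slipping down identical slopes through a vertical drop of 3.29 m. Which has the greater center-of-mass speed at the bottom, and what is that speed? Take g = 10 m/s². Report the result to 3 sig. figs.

the uniform solid ball, at v ≈ 6.86 m/s

For rolling without slipping, Mgh = ½(1+k)Mv² where k = I/(MR²), so v = √(2gh/(1+k)).
Uniform solid ball: k = 0.4, giving v = √(2×10×3.29/1.4) = 6.856 m/s.
Thin ring: k = 1, giving v = √(2×10×3.29/2) = 5.736 m/s.
The smaller k wins: the uniform solid ball, at ≈ 6.86 m/s.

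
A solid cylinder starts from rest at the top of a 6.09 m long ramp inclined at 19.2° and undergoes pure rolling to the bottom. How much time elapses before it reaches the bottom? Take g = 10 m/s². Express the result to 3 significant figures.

For this body I = (1/2)MR², i.e. k = I/(MR²) = 0.5.
Newton's second law down the slope: Mg sinθ − f = Ma. The torque equation fR = Iα (with α = a/R) gives f = kMa.
Hence a = g sinθ/(1+k) = 10×sin19.2°/1.5 = 2.192 m/s².
Starting from rest, L = ½at², so t = √(2L/a) = √(2×6.09/2.192) ≈ 2.36 s.

t ≈ 2.36 s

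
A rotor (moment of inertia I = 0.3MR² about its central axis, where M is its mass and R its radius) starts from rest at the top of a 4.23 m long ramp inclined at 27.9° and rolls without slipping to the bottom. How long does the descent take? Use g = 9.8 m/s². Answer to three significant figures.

For this body I = 0.3MR², i.e. k = I/(MR²) = 0.3.
Newton's second law down the slope: Mg sinθ − f = Ma. The torque equation fR = Iα (with α = a/R) gives f = kMa.
Hence a = g sinθ/(1+k) = 9.8×sin27.9°/1.3 = 3.527 m/s².
Starting from rest, L = ½at², so t = √(2L/a) = √(2×4.23/3.527) ≈ 1.55 s.

t ≈ 1.55 s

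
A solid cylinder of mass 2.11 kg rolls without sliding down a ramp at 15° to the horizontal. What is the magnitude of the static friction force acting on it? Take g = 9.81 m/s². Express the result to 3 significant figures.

f ≈ 1.79 N

With I = (1/2)MR², the ratio k = I/(MR²) is 0.5.
Translational: Mg sinθ − f = Ma. Rotational about the CM: fR = Iα = kMRa, so f = kMa.
Combining, a = g sinθ/(1+k) and f = kMa = kMg sinθ/(1+k).
f = 0.5 × 2.11 × 9.81 × sin15° / 1.5 ≈ 1.79 N.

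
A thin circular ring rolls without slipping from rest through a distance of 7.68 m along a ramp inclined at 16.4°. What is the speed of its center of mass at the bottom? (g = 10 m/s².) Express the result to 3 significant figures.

The moment of inertia is MR², giving k ≡ I/(MR²) = 1.
Rolling without slipping gives ω = v/R, so the total kinetic energy is ½Mv² + ½Iω² = ½(1+k)Mv² = Mv².
The vertical drop is h = L sinθ = 7.68 × sin16.4° = 2.168 m.
Setting Mgh = Mv² gives v = √(2gh/(1+k)) = √(2·10·2.168/2) ≈ 4.66 m/s.

v ≈ 4.66 m/s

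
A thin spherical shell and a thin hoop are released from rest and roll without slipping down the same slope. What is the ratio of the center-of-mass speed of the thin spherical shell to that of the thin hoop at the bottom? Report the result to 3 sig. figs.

v_ratio ≈ 1.10

Each satisfies Mgh = ½(1+k)Mv² with k = I/(MR²), so v ∝ 1/√(1+k).
For the thin spherical shell k = 2/3; for the thin hoop k = 1.
v₁/v₂ = √((1+k₂)/(1+k₁)) = √(2/1.667) ≈ 1.10.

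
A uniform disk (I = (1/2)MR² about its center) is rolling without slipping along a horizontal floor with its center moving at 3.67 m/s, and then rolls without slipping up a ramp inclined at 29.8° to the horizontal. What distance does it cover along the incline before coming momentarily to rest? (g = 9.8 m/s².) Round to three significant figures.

For this body I = (1/2)MR², i.e. k = I/(MR²) = 0.5.
Rolling without slipping gives ω = v/R, so the total kinetic energy is ½Mv² + ½Iω² = ½(1+k)Mv² = (3/4)Mv².
Setting this equal to Mgh gives the vertical rise h = (1+k)v₀²/(2g) = 1.5×3.67²/(2×9.8) = 1.031 m.
The distance along the slope is d = h/sinθ = 1.031/sin29.8° ≈ 2.07 m.

d ≈ 2.07 m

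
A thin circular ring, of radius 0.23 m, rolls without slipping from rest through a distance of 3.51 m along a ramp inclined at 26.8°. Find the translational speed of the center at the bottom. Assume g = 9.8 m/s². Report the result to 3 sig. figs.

With I = MR², the ratio k = I/(MR²) is 1.
Rolling without slipping gives ω = v/R, so the total kinetic energy is ½Mv² + ½Iω² = ½(1+k)Mv² = Mv².
The vertical drop is h = L sinθ = 3.51 × sin26.8° = 1.583 m.
Setting Mgh = Mv² gives v = √(2gh/(1+k)) = √(2·9.8·1.583/2) ≈ 3.94 m/s.

v ≈ 3.94 m/s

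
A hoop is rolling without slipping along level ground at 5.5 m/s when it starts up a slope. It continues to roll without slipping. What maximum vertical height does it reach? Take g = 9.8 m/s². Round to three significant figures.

With I = MR², the ratio k = I/(MR²) is 1.
Since it rolls without slipping, ω = v/R and KE = ½Mv² + ½Iω² = ½(1+k)Mv² = Mv².
All of this converts to potential energy at the highest point: Mv₀² = Mgh.
Thus h = (1+k)v₀²/(2g) = 2 × 5.5² / (2 × 9.8) ≈ 3.09 m.

h ≈ 3.09 m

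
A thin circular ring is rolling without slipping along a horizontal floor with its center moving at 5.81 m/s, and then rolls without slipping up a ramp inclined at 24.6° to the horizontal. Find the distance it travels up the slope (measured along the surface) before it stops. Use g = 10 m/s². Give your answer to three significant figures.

The moment of inertia is MR², giving k ≡ I/(MR²) = 1.
The rolling condition ω = v/R makes the rotational term ½I(v/R)² = ½kMv², so KE_total = ½(1+k)Mv² = Mv².
Setting this equal to Mgh gives the vertical rise h = (1+k)v₀²/(2g) = 2×5.81²/(2×10) = 3.376 m.
Along the incline, d = h/sinθ = 3.376/sin24.6° ≈ 8.11 m.

d ≈ 8.11 m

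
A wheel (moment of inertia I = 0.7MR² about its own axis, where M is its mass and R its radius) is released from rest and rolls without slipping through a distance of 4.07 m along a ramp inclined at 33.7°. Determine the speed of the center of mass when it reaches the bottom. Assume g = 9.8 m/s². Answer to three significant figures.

v ≈ 5.10 m/s

The moment of inertia is 0.7MR², giving k ≡ I/(MR²) = 0.7.
Rolling without slipping gives ω = v/R, so the total kinetic energy is ½Mv² + ½Iω² = ½(1+k)Mv² = (17/20)Mv².
The vertical drop is h = L sinθ = 4.07 × sin33.7° = 2.258 m.
Setting Mgh = (17/20)Mv² gives v = √(2gh/(1+k)) = √(2·9.8·2.258/1.7) ≈ 5.10 m/s.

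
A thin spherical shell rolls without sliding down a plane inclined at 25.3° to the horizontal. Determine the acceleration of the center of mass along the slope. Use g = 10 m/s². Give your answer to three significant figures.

a ≈ 2.56 m/s²

For this body I = (2/3)MR², i.e. k = I/(MR²) = 2/3.
Translational: Mg sinθ − f = Ma. Rotational about the CM: fR = Iα = kMRa, so f = kMa.
Eliminating f: Mg sinθ = (1+k)Ma, so a = g sinθ/(1+k) = 10 × sin25.3° / 1.667 ≈ 2.56 m/s².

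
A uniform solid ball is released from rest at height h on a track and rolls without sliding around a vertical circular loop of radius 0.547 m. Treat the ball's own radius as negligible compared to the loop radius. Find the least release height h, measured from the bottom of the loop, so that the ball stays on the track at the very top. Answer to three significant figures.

The moment of inertia is (2/5)MR², giving k ≡ I/(MR²) = 0.4.
At the top, contact is just lost when gravity alone supplies the centripetal force: Mg = Mv_top²/r, i.e. v_top² = gr.
With ω = v/R, the kinetic energy at speed v is ½(1+k)Mv² = (7/10)Mv².
Energy conservation from release (height h) to the top (height 2r): Mgh = Mg(2r) + (7/10)M·gr.
Thus h_min = 2r + (1+k)r/2 = r(2 + 1.4/2) = 0.547 × 2.7 ≈ 1.48 m.

h_min ≈ 1.48 m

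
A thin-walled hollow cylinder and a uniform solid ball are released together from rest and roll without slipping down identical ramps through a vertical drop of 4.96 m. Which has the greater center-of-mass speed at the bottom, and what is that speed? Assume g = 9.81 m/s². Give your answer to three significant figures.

For rolling without slipping, Mgh = ½(1+k)Mv² where k = I/(MR²), so v = √(2gh/(1+k)).
Thin-walled hollow cylinder: k = 1, giving v = √(2×9.81×4.96/2) = 6.975 m/s.
Uniform solid ball: k = 0.4, giving v = √(2×9.81×4.96/1.4) = 8.337 m/s.
The smaller k wins: the uniform solid ball, at ≈ 8.34 m/s.

the uniform solid ball, at v ≈ 8.34 m/s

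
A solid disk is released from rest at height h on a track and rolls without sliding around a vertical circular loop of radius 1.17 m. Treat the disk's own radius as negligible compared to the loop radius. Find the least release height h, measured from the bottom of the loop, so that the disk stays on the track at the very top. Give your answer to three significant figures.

h_min ≈ 3.22 m

Here I = (1/2)MR², so the shape factor k = I/(MR²) = 0.5.
At the top of the loop, the minimum-contact condition is Mg = Mv_top²/r, so v_top² = gr.
With ω = v/R, the kinetic energy at speed v is ½(1+k)Mv² = (3/4)Mv².
Energy conservation from release (height h) to the top (height 2r): Mgh = Mg(2r) + (3/4)M·gr.
Thus h_min = 2r + (1+k)r/2 = r(2 + 1.5/2) = 1.17 × 2.75 ≈ 3.22 m.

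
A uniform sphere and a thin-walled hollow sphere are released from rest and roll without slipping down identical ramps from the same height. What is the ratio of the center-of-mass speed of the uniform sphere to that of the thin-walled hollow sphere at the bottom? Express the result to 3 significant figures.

v_ratio ≈ 1.09

Each satisfies Mgh = ½(1+k)Mv² with k = I/(MR²), so v ∝ 1/√(1+k).
For the uniform sphere k = 0.4; for the thin-walled hollow sphere k = 2/3.
v₁/v₂ = √((1+k₂)/(1+k₁)) = √(1.667/1.4) ≈ 1.09.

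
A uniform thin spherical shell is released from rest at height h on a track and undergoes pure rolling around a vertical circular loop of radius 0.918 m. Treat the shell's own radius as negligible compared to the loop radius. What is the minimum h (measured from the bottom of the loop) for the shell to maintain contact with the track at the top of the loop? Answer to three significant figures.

Here I = (2/3)MR², so the shape factor k = I/(MR²) = 2/3.
At the top, contact is just lost when gravity alone supplies the centripetal force: Mg = Mv_top²/r, i.e. v_top² = gr.
With ω = v/R, the kinetic energy at speed v is ½(1+k)Mv² = (5/6)Mv².
Energy conservation from release (height h) to the top (height 2r): Mgh = Mg(2r) + (5/6)M·gr.
Thus h_min = 2r + (1+k)r/2 = r(2 + 1.667/2) = 0.918 × 2.833 ≈ 2.60 m.

h_min ≈ 2.60 m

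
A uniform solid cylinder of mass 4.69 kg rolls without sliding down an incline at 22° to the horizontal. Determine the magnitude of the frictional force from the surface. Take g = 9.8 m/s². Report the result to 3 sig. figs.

Here I = (1/2)MR², so the shape factor k = I/(MR²) = 0.5.
Along the incline Mg sinθ − f = Ma, and torque about the center fR = Iα = kMR²(a/R) gives f = kMa.
Combining, a = g sinθ/(1+k) and f = kMa = kMg sinθ/(1+k).
f = 0.5 × 4.69 × 9.8 × sin22° / 1.5 ≈ 5.74 N.

f ≈ 5.74 N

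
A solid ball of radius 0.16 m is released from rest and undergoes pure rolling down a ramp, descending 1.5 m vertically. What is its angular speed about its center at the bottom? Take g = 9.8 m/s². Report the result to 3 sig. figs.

Here I = (2/5)MR², so the shape factor k = I/(MR²) = 0.4.
Rolling without slipping gives ω = v/R, so the total kinetic energy is ½Mv² + ½Iω² = ½(1+k)Mv² = (7/10)Mv².
Energy conservation Mgh = ½(1+k)Mv² gives v = √(2gh/(1+k)) = √(2 × 9.8 × 1.5 / 1.4) = 4.583 m/s.
Then ω = v/R = 4.583 / 0.16 ≈ 28.6 rad/s.

ω ≈ 28.6 rad/s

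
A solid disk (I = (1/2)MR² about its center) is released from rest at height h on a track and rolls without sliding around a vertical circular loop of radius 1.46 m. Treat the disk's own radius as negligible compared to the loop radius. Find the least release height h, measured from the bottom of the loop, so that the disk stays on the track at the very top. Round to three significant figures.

h_min ≈ 4.02 m

With I = (1/2)MR², the ratio k = I/(MR²) is 0.5.
At the top of the loop, the minimum-contact condition is Mg = Mv_top²/r, so v_top² = gr.
With ω = v/R, the kinetic energy at speed v is ½(1+k)Mv² = (3/4)Mv².
Energy conservation from release (height h) to the top (height 2r): Mgh = Mg(2r) + (3/4)M·gr.
Thus h_min = 2r + (1+k)r/2 = r(2 + 1.5/2) = 1.46 × 2.75 ≈ 4.02 m.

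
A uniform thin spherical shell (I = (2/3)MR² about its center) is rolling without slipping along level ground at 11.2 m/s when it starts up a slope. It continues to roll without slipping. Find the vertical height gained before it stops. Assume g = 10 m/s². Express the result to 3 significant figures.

h ≈ 10.5 m

For this body I = (2/3)MR², i.e. k = I/(MR²) = 2/3.
Since it rolls without slipping, ω = v/R and KE = ½Mv² + ½Iω² = ½(1+k)Mv² = (5/6)Mv².
At the top the kinetic energy is zero, so (5/6)Mv₀² = Mgh.
Thus h = (1+k)v₀²/(2g) = 1.667 × 11.2² / (2 × 10) ≈ 10.5 m.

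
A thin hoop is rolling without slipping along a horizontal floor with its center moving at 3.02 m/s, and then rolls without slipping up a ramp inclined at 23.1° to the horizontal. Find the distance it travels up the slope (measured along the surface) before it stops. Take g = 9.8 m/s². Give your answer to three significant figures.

For this body I = MR², i.e. k = I/(MR²) = 1.
The rolling condition ω = v/R makes the rotational term ½I(v/R)² = ½kMv², so KE_total = ½(1+k)Mv² = Mv².
Setting this equal to Mgh gives the vertical rise h = (1+k)v₀²/(2g) = 2×3.02²/(2×9.8) = 0.9307 m.
Along the incline, d = h/sinθ = 0.9307/sin23.1° ≈ 2.37 m.

d ≈ 2.37 m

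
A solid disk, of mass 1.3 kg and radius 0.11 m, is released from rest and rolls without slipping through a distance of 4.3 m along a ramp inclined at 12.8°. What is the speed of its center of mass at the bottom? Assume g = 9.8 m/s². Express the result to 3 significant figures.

v ≈ 3.53 m/s

Here I = (1/2)MR², so the shape factor k = I/(MR²) = 0.5.
Pure rolling means v = ωR; then KE = ½Mv² + ½I(v/R)² = ½(1+k)Mv² = (3/4)Mv².
The vertical drop is h = L sinθ = 4.3 × sin12.8° = 0.9527 m.
Setting Mgh = (3/4)Mv² gives v = √(2gh/(1+k)) = √(2·9.8·0.9527/1.5) ≈ 3.53 m/s.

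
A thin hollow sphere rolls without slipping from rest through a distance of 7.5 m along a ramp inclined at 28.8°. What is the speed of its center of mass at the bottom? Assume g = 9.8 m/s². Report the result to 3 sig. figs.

With I = (2/3)MR², the ratio k = I/(MR²) is 2/3.
Pure rolling means v = ωR; then KE = ½Mv² + ½I(v/R)² = ½(1+k)Mv² = (5/6)Mv².
The vertical drop is h = L sinθ = 7.5 × sin28.8° = 3.613 m.
Setting Mgh = (5/6)Mv² gives v = √(2gh/(1+k)) = √(2·9.8·3.613/1.667) ≈ 6.52 m/s.

v ≈ 6.52 m/s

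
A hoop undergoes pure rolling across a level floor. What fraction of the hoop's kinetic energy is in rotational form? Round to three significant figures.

Here I = MR², so the shape factor k = I/(MR²) = 1.
With ω = v/R, KE_trans = ½Mv² and KE_rot = ½Iω² = ½kMv², so KE_total = ½(1+k)Mv².
The rotational fraction is therefore k/(1+k) = 1/2 ≈ 0.500.

fraction ≈ 0.500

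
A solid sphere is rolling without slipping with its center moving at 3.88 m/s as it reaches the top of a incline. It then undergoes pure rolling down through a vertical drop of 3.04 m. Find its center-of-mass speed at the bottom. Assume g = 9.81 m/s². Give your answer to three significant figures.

v ≈ 7.59 m/s

For this body I = (2/5)MR², i.e. k = I/(MR²) = 0.4.
Pure rolling means v = ωR; then KE = ½Mv² + ½I(v/R)² = ½(1+k)Mv² = (7/10)Mv².
Energy conservation: (7/10)Mv₀² + Mgh = (7/10)Mv², so v² = v₀² + 2gh/(1+k).
v = √(3.88² + 2×9.81×3.04/1.4) = √57.66 ≈ 7.59 m/s.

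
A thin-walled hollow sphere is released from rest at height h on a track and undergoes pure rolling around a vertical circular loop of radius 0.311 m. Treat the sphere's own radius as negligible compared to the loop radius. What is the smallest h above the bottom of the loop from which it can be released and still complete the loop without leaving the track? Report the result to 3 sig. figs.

h_min ≈ 0.881 m

The moment of inertia is (2/3)MR², giving k ≡ I/(MR²) = 2/3.
At the top of the loop, the minimum-contact condition is Mg = Mv_top²/r, so v_top² = gr.
With ω = v/R, the kinetic energy at speed v is ½(1+k)Mv² = (5/6)Mv².
Energy conservation from release (height h) to the top (height 2r): Mgh = Mg(2r) + (5/6)M·gr.
Thus h_min = 2r + (1+k)r/2 = r(2 + 1.667/2) = 0.311 × 2.833 ≈ 0.881 m.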